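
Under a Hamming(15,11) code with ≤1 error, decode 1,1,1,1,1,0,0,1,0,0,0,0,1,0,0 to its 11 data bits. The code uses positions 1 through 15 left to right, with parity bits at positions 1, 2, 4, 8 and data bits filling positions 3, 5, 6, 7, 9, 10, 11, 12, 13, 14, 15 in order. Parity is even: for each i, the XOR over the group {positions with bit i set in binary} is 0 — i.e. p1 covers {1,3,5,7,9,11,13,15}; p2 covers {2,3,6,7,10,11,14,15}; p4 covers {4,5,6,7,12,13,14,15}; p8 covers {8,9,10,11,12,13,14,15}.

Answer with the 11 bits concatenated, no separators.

11000000100

s1 (pos 1,3,5,7,9,11,13,15): 1⊕1⊕1⊕0⊕0⊕0⊕1⊕0 = 0
s2 (pos 2,3,6,7,10,11,14,15): 1⊕1⊕0⊕0⊕0⊕0⊕0⊕0 = 0
s4 (pos 4,5,6,7,12,13,14,15): 1⊕1⊕0⊕0⊕0⊕1⊕0⊕0 = 1
s8 (pos 8,9,10,11,12,13,14,15): 1⊕0⊕0⊕0⊕0⊕1⊕0⊕0 = 0
Syndrome s8…s1 = 0100 → error at position 4.
Flip position 4: 111110010000100 → 111010010000100
Read data bits from positions 3,5,6,7,9,10,11,12,13,14,15: 11000000100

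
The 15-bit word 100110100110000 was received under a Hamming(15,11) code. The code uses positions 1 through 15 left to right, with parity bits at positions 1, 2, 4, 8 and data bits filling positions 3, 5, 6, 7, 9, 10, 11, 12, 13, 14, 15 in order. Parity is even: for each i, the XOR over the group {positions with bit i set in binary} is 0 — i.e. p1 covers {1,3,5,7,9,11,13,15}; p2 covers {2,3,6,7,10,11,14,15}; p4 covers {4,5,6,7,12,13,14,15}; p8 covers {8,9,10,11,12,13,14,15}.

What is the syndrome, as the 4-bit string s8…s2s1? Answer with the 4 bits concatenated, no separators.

0110

s1 (pos 1,3,5,7,9,11,13,15): 1⊕0⊕1⊕1⊕0⊕1⊕0⊕0 = 0
s2 (pos 2,3,6,7,10,11,14,15): 0⊕0⊕0⊕1⊕1⊕1⊕0⊕0 = 1
s4 (pos 4,5,6,7,12,13,14,15): 1⊕1⊕0⊕1⊕0⊕0⊕0⊕0 = 1
s8 (pos 8,9,10,11,12,13,14,15): 0⊕0⊕1⊕1⊕0⊕0⊕0⊕0 = 0
Syndrome s8…s1 = 0110 → error at position 6.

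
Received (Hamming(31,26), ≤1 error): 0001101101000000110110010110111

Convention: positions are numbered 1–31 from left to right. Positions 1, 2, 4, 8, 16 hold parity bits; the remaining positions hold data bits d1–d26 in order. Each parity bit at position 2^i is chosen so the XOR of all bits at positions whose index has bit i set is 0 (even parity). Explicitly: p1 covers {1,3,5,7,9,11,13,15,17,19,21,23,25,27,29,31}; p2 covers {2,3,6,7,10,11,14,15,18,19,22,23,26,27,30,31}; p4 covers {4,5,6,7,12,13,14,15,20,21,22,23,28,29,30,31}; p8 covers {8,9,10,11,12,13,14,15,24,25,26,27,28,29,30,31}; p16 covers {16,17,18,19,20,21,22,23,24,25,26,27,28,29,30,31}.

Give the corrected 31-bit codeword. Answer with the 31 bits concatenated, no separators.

0011101101000000110110010110111

s1 (pos 1,3,5,7,9,11,13,15,17,19,21,23,25,27,29,31): 0⊕0⊕1⊕1⊕0⊕0⊕0⊕0⊕1⊕0⊕1⊕0⊕0⊕1⊕1⊕1 = 1
s2 (pos 2,3,6,7,10,11,14,15,18,19,22,23,26,27,30,31): 0⊕0⊕0⊕1⊕1⊕0⊕0⊕0⊕1⊕0⊕0⊕0⊕1⊕1⊕1⊕1 = 1
s4 (pos 4,5,6,7,12,13,14,15,20,21,22,23,28,29,30,31): 1⊕1⊕0⊕1⊕0⊕0⊕0⊕0⊕1⊕1⊕0⊕0⊕0⊕1⊕1⊕1 = 0
s8 (pos 8,9,10,11,12,13,14,15,24,25,26,27,28,29,30,31): 1⊕0⊕1⊕0⊕0⊕0⊕0⊕0⊕1⊕0⊕1⊕1⊕0⊕1⊕1⊕1 = 0
s16 (pos 16,17,18,19,20,21,22,23,24,25,26,27,28,29,30,31): 0⊕1⊕1⊕0⊕1⊕1⊕0⊕0⊕1⊕0⊕1⊕1⊕0⊕1⊕1⊕1 = 0
Syndrome s16…s1 = 00011 → error at position 3.
Flip position 3: 0001101101000000110110010110111 → 0011101101000000110110010110111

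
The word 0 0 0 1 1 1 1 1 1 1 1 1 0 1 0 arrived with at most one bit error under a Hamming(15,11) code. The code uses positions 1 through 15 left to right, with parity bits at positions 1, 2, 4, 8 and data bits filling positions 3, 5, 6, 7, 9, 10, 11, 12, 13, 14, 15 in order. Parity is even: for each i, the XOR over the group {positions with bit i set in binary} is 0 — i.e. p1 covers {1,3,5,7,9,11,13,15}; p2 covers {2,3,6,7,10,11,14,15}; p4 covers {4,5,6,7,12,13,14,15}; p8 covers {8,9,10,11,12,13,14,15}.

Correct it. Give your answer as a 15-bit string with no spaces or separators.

s1 (pos 1,3,5,7,9,11,13,15): 0⊕0⊕1⊕1⊕1⊕1⊕0⊕0 = 0
s2 (pos 2,3,6,7,10,11,14,15): 0⊕0⊕1⊕1⊕1⊕1⊕1⊕0 = 1
s4 (pos 4,5,6,7,12,13,14,15): 1⊕1⊕1⊕1⊕1⊕0⊕1⊕0 = 0
s8 (pos 8,9,10,11,12,13,14,15): 1⊕1⊕1⊕1⊕1⊕0⊕1⊕0 = 0
Syndrome s8…s1 = 0010 → error at position 2.
Flip position 2: 000111111111010 → 010111111111010

010111111111010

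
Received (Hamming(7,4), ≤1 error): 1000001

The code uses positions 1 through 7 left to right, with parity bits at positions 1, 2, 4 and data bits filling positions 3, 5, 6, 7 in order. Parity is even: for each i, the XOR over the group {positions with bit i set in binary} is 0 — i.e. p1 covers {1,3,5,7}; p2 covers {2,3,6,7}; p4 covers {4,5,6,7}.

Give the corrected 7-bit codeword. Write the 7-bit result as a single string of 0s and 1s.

s1 (pos 1,3,5,7): 1⊕0⊕0⊕1 = 0
s2 (pos 2,3,6,7): 0⊕0⊕0⊕1 = 1
s4 (pos 4,5,6,7): 0⊕0⊕0⊕1 = 1
Syndrome s4…s1 = 110 → error at position 6.
Flip position 6: 1000001 → 1000011

1000011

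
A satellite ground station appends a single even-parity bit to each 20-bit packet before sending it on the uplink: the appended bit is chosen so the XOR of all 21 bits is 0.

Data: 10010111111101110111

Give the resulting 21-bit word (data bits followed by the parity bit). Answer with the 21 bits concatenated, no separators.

100101111111011101111

XOR of the 20 data bits: 1⊕0⊕0⊕1⊕0⊕1⊕1⊕1⊕1⊕1⊕1⊕1⊕0⊕1⊕1⊕1⊕0⊕1⊕1⊕1 = 1
Parity bit = 1 (so all 21 bits XOR to 0).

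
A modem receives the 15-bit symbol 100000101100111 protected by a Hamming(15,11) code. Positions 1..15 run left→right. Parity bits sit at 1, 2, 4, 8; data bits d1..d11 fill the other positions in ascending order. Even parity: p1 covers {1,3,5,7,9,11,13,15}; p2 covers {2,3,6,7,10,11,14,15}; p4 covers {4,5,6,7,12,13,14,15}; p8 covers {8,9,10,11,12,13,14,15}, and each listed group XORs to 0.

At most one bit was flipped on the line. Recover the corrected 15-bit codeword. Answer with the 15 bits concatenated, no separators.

100000100100111

s1 (pos 1,3,5,7,9,11,13,15): 1⊕0⊕0⊕1⊕1⊕0⊕1⊕1 = 1
s2 (pos 2,3,6,7,10,11,14,15): 0⊕0⊕0⊕1⊕1⊕0⊕1⊕1 = 0
s4 (pos 4,5,6,7,12,13,14,15): 0⊕0⊕0⊕1⊕0⊕1⊕1⊕1 = 0
s8 (pos 8,9,10,11,12,13,14,15): 0⊕1⊕1⊕0⊕0⊕1⊕1⊕1 = 1
Syndrome s8…s1 = 1001 → error at position 9.
Flip position 9: 100000101100111 → 100000100100111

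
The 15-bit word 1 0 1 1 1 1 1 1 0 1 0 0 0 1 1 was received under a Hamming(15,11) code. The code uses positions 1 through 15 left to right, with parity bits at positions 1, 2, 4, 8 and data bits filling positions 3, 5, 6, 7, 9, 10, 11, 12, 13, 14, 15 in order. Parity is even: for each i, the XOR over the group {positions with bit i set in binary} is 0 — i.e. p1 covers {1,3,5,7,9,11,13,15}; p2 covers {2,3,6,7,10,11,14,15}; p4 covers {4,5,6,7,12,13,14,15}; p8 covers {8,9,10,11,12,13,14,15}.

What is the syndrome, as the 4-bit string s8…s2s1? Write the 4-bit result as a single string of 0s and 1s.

0001

s1 (pos 1,3,5,7,9,11,13,15): 1⊕1⊕1⊕1⊕0⊕0⊕0⊕1 = 1
s2 (pos 2,3,6,7,10,11,14,15): 0⊕1⊕1⊕1⊕1⊕0⊕1⊕1 = 0
s4 (pos 4,5,6,7,12,13,14,15): 1⊕1⊕1⊕1⊕0⊕0⊕1⊕1 = 0
s8 (pos 8,9,10,11,12,13,14,15): 1⊕0⊕1⊕0⊕0⊕0⊕1⊕1 = 0
Syndrome s8…s1 = 0001 → error at position 1.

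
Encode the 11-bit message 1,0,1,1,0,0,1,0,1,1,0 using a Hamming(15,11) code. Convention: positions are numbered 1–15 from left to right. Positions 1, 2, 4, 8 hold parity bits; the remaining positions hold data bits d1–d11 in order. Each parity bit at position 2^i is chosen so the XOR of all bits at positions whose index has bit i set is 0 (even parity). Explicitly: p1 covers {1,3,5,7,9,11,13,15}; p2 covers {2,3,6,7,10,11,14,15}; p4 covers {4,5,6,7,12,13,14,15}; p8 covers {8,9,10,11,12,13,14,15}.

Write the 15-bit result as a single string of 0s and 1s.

011001110010110

Place data at non-parity positions: p1 p2 1 p4 0 1 1 p8 0 0 1 0 1 1 0
p1 (pos 1,3,5,7,9,11,13,15): XOR of data positions = 1⊕0⊕1⊕0⊕1⊕1⊕0 = 0
p2 (pos 2,3,6,7,10,11,14,15): XOR of data positions = 1⊕1⊕1⊕0⊕1⊕1⊕0 = 1
p4 (pos 4,5,6,7,12,13,14,15): XOR of data positions = 0⊕1⊕1⊕0⊕1⊕1⊕0 = 0
p8 (pos 8,9,10,11,12,13,14,15): XOR of data positions = 0⊕0⊕1⊕0⊕1⊕1⊕0 = 1
Codeword: 011001110010110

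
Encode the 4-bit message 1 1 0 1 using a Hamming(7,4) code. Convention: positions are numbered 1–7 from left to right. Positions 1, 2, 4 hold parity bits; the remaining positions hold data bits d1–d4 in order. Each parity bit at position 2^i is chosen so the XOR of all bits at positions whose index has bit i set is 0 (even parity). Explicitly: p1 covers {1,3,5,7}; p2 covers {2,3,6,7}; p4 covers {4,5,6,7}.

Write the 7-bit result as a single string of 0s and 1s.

1010101

Place data at non-parity positions: p1 p2 1 p4 1 0 1
p1 (pos 1,3,5,7): XOR of data positions = 1⊕1⊕1 = 1
p2 (pos 2,3,6,7): XOR of data positions = 1⊕0⊕1 = 0
p4 (pos 4,5,6,7): XOR of data positions = 1⊕0⊕1 = 0
Codeword: 1010101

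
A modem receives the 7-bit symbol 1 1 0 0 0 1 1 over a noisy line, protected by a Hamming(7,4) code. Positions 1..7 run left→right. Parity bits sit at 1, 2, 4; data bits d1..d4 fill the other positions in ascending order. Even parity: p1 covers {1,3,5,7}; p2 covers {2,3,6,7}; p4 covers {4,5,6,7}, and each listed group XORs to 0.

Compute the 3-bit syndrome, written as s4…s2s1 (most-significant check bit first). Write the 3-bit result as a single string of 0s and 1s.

010

s1 (pos 1,3,5,7): 1⊕0⊕0⊕1 = 0
s2 (pos 2,3,6,7): 1⊕0⊕1⊕1 = 1
s4 (pos 4,5,6,7): 0⊕0⊕1⊕1 = 0
Syndrome s4…s1 = 010 → error at position 2.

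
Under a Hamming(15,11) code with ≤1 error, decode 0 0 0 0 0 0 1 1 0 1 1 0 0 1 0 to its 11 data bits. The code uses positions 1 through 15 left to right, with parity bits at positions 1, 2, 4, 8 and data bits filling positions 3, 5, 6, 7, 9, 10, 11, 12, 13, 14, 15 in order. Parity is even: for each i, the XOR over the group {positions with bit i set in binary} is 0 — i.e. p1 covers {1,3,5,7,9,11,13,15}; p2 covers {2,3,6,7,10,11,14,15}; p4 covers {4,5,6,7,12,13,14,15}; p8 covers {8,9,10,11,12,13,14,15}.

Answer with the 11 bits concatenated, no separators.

00010110010

s1 (pos 1,3,5,7,9,11,13,15): 0⊕0⊕0⊕1⊕0⊕1⊕0⊕0 = 0
s2 (pos 2,3,6,7,10,11,14,15): 0⊕0⊕0⊕1⊕1⊕1⊕1⊕0 = 0
s4 (pos 4,5,6,7,12,13,14,15): 0⊕0⊕0⊕1⊕0⊕0⊕1⊕0 = 0
s8 (pos 8,9,10,11,12,13,14,15): 1⊕0⊕1⊕1⊕0⊕0⊕1⊕0 = 0
Syndrome s8…s1 = 0000 → no error.
Read data bits from positions 3,5,6,7,9,10,11,12,13,14,15: 00010110010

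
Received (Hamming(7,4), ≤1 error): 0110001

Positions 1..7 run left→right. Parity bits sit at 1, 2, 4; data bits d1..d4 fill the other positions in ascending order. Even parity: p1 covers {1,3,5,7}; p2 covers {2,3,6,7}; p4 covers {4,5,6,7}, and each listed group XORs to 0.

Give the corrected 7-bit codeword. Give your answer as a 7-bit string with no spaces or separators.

0110011

s1 (pos 1,3,5,7): 0⊕1⊕0⊕1 = 0
s2 (pos 2,3,6,7): 1⊕1⊕0⊕1 = 1
s4 (pos 4,5,6,7): 0⊕0⊕0⊕1 = 1
Syndrome s4…s1 = 110 → error at position 6.
Flip position 6: 0110001 → 0110011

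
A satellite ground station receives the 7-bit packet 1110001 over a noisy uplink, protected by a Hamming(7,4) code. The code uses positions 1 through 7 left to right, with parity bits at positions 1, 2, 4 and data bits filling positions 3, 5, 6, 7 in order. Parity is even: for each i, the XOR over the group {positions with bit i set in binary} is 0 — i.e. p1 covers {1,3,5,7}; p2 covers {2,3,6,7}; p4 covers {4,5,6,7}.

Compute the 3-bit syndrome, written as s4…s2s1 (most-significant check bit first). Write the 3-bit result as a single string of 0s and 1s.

s1 (pos 1,3,5,7): 1⊕1⊕0⊕1 = 1
s2 (pos 2,3,6,7): 1⊕1⊕0⊕1 = 1
s4 (pos 4,5,6,7): 0⊕0⊕0⊕1 = 1
Syndrome s4…s1 = 111 → error at position 7.

111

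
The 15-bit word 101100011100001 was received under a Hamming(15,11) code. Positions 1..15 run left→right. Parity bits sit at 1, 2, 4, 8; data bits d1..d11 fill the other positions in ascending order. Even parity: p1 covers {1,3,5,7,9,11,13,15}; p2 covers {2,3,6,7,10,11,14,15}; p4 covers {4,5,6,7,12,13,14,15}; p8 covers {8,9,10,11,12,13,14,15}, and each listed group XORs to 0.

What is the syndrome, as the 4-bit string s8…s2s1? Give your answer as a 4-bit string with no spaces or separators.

s1 (pos 1,3,5,7,9,11,13,15): 1⊕1⊕0⊕0⊕1⊕0⊕0⊕1 = 0
s2 (pos 2,3,6,7,10,11,14,15): 0⊕1⊕0⊕0⊕1⊕0⊕0⊕1 = 1
s4 (pos 4,5,6,7,12,13,14,15): 1⊕0⊕0⊕0⊕0⊕0⊕0⊕1 = 0
s8 (pos 8,9,10,11,12,13,14,15): 1⊕1⊕1⊕0⊕0⊕0⊕0⊕1 = 0
Syndrome s8…s1 = 0010 → error at position 2.

0010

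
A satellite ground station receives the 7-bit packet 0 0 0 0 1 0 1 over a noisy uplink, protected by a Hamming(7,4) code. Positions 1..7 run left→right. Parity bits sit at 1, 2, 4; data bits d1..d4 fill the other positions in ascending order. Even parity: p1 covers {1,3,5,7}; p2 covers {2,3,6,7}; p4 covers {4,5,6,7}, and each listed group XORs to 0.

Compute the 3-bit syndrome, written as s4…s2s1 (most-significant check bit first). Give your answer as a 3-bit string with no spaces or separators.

010

s1 (pos 1,3,5,7): 0⊕0⊕1⊕1 = 0
s2 (pos 2,3,6,7): 0⊕0⊕0⊕1 = 1
s4 (pos 4,5,6,7): 0⊕1⊕0⊕1 = 0
Syndrome s4…s1 = 010 → error at position 2.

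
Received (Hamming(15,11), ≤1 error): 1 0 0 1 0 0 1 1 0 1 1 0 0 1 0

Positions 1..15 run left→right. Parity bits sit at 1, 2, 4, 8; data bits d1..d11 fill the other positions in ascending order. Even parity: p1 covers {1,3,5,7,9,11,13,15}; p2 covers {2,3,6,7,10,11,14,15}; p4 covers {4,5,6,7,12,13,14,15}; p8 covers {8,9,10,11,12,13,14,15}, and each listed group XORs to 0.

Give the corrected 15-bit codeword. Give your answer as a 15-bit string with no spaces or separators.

s1 (pos 1,3,5,7,9,11,13,15): 1⊕0⊕0⊕1⊕0⊕1⊕0⊕0 = 1
s2 (pos 2,3,6,7,10,11,14,15): 0⊕0⊕0⊕1⊕1⊕1⊕1⊕0 = 0
s4 (pos 4,5,6,7,12,13,14,15): 1⊕0⊕0⊕1⊕0⊕0⊕1⊕0 = 1
s8 (pos 8,9,10,11,12,13,14,15): 1⊕0⊕1⊕1⊕0⊕0⊕1⊕0 = 0
Syndrome s8…s1 = 0101 → error at position 5.
Flip position 5: 100100110110010 → 100110110110010

100110110110010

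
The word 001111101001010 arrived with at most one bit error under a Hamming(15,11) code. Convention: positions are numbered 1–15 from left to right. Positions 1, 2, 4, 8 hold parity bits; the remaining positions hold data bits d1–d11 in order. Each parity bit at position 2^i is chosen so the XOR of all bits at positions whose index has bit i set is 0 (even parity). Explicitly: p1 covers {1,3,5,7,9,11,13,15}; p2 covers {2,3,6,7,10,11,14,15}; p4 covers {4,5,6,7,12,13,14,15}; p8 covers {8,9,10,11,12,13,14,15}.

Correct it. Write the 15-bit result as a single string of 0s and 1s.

001111111001010

s1 (pos 1,3,5,7,9,11,13,15): 0⊕1⊕1⊕1⊕1⊕0⊕0⊕0 = 0
s2 (pos 2,3,6,7,10,11,14,15): 0⊕1⊕1⊕1⊕0⊕0⊕1⊕0 = 0
s4 (pos 4,5,6,7,12,13,14,15): 1⊕1⊕1⊕1⊕1⊕0⊕1⊕0 = 0
s8 (pos 8,9,10,11,12,13,14,15): 0⊕1⊕0⊕0⊕1⊕0⊕1⊕0 = 1
Syndrome s8…s1 = 1000 → error at position 8.
Flip position 8: 001111101001010 → 001111111001010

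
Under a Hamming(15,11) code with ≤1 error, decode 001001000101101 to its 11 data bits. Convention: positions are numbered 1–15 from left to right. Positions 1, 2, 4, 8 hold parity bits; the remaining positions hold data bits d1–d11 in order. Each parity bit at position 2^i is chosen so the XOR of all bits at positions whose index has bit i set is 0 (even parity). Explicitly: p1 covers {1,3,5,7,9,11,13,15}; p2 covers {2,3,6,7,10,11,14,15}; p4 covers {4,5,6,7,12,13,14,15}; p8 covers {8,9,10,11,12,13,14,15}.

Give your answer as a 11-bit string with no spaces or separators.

10100101101

s1 (pos 1,3,5,7,9,11,13,15): 0⊕1⊕0⊕0⊕0⊕0⊕1⊕1 = 1
s2 (pos 2,3,6,7,10,11,14,15): 0⊕1⊕1⊕0⊕1⊕0⊕0⊕1 = 0
s4 (pos 4,5,6,7,12,13,14,15): 0⊕0⊕1⊕0⊕1⊕1⊕0⊕1 = 0
s8 (pos 8,9,10,11,12,13,14,15): 0⊕0⊕1⊕0⊕1⊕1⊕0⊕1 = 0
Syndrome s8…s1 = 0001 → error at position 1.
Flip position 1: 001001000101101 → 101001000101101
Read data bits from positions 3,5,6,7,9,10,11,12,13,14,15: 10100101101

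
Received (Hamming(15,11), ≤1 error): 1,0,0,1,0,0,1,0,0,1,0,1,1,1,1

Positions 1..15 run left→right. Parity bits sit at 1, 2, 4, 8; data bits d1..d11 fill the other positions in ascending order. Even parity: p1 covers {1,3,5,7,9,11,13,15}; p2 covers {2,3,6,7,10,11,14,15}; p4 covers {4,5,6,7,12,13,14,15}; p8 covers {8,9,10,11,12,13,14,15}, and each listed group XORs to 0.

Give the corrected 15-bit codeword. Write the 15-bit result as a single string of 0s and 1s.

s1 (pos 1,3,5,7,9,11,13,15): 1⊕0⊕0⊕1⊕0⊕0⊕1⊕1 = 0
s2 (pos 2,3,6,7,10,11,14,15): 0⊕0⊕0⊕1⊕1⊕0⊕1⊕1 = 0
s4 (pos 4,5,6,7,12,13,14,15): 1⊕0⊕0⊕1⊕1⊕1⊕1⊕1 = 0
s8 (pos 8,9,10,11,12,13,14,15): 0⊕0⊕1⊕0⊕1⊕1⊕1⊕1 = 1
Syndrome s8…s1 = 1000 → error at position 8.
Flip position 8: 100100100101111 → 100100110101111

100100110101111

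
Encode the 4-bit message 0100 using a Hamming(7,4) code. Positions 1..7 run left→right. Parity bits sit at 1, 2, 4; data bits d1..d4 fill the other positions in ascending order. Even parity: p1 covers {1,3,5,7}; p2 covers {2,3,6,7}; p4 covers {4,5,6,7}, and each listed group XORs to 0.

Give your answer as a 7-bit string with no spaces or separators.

1001100

Place data at non-parity positions: p1 p2 0 p4 1 0 0
p1 (pos 1,3,5,7): XOR of data positions = 0⊕1⊕0 = 1
p2 (pos 2,3,6,7): XOR of data positions = 0⊕0⊕0 = 0
p4 (pos 4,5,6,7): XOR of data positions = 1⊕0⊕0 = 1
Codeword: 1001100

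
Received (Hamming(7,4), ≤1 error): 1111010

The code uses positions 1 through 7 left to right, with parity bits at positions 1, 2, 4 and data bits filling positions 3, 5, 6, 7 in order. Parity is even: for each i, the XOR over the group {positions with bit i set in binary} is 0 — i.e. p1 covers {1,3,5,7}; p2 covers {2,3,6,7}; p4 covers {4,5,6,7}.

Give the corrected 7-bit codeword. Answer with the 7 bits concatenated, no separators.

s1 (pos 1,3,5,7): 1⊕1⊕0⊕0 = 0
s2 (pos 2,3,6,7): 1⊕1⊕1⊕0 = 1
s4 (pos 4,5,6,7): 1⊕0⊕1⊕0 = 0
Syndrome s4…s1 = 010 → error at position 2.
Flip position 2: 1111010 → 1011010

1011010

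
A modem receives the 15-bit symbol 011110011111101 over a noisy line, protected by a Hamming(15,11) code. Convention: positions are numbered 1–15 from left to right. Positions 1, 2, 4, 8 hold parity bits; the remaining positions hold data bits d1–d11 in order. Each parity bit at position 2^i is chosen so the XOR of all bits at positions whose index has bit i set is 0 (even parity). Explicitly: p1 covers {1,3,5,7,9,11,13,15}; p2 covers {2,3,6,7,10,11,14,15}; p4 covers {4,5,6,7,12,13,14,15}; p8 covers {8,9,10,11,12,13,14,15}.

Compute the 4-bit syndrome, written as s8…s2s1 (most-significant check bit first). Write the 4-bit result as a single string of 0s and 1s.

s1 (pos 1,3,5,7,9,11,13,15): 0⊕1⊕1⊕0⊕1⊕1⊕1⊕1 = 0
s2 (pos 2,3,6,7,10,11,14,15): 1⊕1⊕0⊕0⊕1⊕1⊕0⊕1 = 1
s4 (pos 4,5,6,7,12,13,14,15): 1⊕1⊕0⊕0⊕1⊕1⊕0⊕1 = 1
s8 (pos 8,9,10,11,12,13,14,15): 1⊕1⊕1⊕1⊕1⊕1⊕0⊕1 = 1
Syndrome s8…s1 = 1110 → error at position 14.

1110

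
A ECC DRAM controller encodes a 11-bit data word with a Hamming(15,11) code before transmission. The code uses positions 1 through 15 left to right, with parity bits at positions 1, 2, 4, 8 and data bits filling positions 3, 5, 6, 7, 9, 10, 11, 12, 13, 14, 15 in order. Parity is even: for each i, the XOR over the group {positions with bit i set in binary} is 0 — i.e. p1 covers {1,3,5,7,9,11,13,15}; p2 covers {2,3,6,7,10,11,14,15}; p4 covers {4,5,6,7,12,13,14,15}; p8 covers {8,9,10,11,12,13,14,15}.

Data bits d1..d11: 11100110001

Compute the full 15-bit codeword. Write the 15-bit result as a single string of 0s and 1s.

011111010110001

Place data at non-parity positions: p1 p2 1 p4 1 1 0 p8 0 1 1 0 0 0 1
p1 (pos 1,3,5,7,9,11,13,15): XOR of data positions = 1⊕1⊕0⊕0⊕1⊕0⊕1 = 0
p2 (pos 2,3,6,7,10,11,14,15): XOR of data positions = 1⊕1⊕0⊕1⊕1⊕0⊕1 = 1
p4 (pos 4,5,6,7,12,13,14,15): XOR of data positions = 1⊕1⊕0⊕0⊕0⊕0⊕1 = 1
p8 (pos 8,9,10,11,12,13,14,15): XOR of data positions = 0⊕1⊕1⊕0⊕0⊕0⊕1 = 1
Codeword: 011111010110001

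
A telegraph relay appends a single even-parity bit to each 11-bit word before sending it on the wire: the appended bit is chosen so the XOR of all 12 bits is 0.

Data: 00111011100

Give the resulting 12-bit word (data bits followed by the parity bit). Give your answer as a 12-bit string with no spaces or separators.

001110111000

XOR of the 11 data bits: 0⊕0⊕1⊕1⊕1⊕0⊕1⊕1⊕1⊕0⊕0 = 0
Parity bit = 0 (so all 12 bits XOR to 0).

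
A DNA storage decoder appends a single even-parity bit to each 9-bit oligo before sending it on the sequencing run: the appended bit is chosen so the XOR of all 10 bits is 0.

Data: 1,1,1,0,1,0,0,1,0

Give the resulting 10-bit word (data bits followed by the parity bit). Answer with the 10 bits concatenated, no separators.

1110100101

XOR of the 9 data bits: 1⊕1⊕1⊕0⊕1⊕0⊕0⊕1⊕0 = 1
Parity bit = 1 (so all 10 bits XOR to 0).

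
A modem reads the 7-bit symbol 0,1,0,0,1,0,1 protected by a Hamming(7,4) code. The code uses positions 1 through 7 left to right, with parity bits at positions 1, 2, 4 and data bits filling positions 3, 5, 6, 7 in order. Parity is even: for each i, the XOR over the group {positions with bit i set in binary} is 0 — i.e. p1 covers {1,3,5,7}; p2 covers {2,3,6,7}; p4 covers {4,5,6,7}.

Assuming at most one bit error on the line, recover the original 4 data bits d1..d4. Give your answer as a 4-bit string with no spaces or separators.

s1 (pos 1,3,5,7): 0⊕0⊕1⊕1 = 0
s2 (pos 2,3,6,7): 1⊕0⊕0⊕1 = 0
s4 (pos 4,5,6,7): 0⊕1⊕0⊕1 = 0
Syndrome s4…s1 = 000 → no error.
Read data bits from positions 3,5,6,7: 0101

0101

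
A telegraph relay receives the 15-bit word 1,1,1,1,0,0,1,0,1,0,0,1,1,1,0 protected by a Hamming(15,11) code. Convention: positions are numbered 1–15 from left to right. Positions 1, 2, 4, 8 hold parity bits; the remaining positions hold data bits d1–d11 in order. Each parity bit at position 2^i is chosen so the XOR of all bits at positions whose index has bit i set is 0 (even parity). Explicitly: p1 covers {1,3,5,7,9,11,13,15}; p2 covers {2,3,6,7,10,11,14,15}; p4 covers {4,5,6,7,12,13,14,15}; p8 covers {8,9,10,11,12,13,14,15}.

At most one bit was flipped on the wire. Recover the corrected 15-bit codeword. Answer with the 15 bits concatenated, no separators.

111110101001110

s1 (pos 1,3,5,7,9,11,13,15): 1⊕1⊕0⊕1⊕1⊕0⊕1⊕0 = 1
s2 (pos 2,3,6,7,10,11,14,15): 1⊕1⊕0⊕1⊕0⊕0⊕1⊕0 = 0
s4 (pos 4,5,6,7,12,13,14,15): 1⊕0⊕0⊕1⊕1⊕1⊕1⊕0 = 1
s8 (pos 8,9,10,11,12,13,14,15): 0⊕1⊕0⊕0⊕1⊕1⊕1⊕0 = 0
Syndrome s8…s1 = 0101 → error at position 5.
Flip position 5: 111100101001110 → 111110101001110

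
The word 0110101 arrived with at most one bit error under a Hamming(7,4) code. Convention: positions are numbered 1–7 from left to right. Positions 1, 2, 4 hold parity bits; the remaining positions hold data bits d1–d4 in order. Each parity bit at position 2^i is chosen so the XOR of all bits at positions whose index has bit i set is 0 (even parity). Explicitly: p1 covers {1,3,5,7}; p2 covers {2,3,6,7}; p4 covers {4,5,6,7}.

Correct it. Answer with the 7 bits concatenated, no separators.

s1 (pos 1,3,5,7): 0⊕1⊕1⊕1 = 1
s2 (pos 2,3,6,7): 1⊕1⊕0⊕1 = 1
s4 (pos 4,5,6,7): 0⊕1⊕0⊕1 = 0
Syndrome s4…s1 = 011 → error at position 3.
Flip position 3: 0110101 → 0100101

0100101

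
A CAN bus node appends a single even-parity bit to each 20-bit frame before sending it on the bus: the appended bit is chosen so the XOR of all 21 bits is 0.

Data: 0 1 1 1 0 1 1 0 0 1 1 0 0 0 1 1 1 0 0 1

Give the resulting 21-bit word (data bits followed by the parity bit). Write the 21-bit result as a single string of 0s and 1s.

011101100110001110011

XOR of the 20 data bits: 0⊕1⊕1⊕1⊕0⊕1⊕1⊕0⊕0⊕1⊕1⊕0⊕0⊕0⊕1⊕1⊕1⊕0⊕0⊕1 = 1
Parity bit = 1 (so all 21 bits XOR to 0).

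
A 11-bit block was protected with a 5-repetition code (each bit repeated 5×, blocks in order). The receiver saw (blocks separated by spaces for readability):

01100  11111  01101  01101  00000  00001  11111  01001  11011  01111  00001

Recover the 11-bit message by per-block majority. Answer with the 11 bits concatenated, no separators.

01110010110

Block 1 (01100): 2 ones → 0
Block 2 (11111): 5 ones → 1
Block 3 (01101): 3 ones → 1
Block 4 (01101): 3 ones → 1
Block 5 (00000): 0 ones → 0
Block 6 (00001): 1 one → 0
Block 7 (11111): 5 ones → 1
Block 8 (01001): 2 ones → 0
Block 9 (11011): 4 ones → 1
Block 10 (01111): 4 ones → 1
Block 11 (00001): 1 one → 0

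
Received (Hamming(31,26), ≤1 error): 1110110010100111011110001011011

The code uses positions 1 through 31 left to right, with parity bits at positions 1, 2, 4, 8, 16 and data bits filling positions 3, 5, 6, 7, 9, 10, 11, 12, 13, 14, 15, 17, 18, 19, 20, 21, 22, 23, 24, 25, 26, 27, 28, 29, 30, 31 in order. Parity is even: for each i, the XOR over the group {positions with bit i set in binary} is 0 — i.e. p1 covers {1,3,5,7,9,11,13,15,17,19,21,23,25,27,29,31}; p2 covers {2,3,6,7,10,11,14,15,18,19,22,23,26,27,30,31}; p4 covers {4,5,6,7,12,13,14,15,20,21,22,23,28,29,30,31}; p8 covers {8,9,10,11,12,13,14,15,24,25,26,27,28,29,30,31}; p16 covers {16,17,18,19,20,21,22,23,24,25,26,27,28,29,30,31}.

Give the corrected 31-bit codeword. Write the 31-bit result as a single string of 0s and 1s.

s1 (pos 1,3,5,7,9,11,13,15,17,19,21,23,25,27,29,31): 1⊕1⊕1⊕0⊕1⊕1⊕0⊕1⊕0⊕1⊕1⊕0⊕1⊕1⊕0⊕1 = 1
s2 (pos 2,3,6,7,10,11,14,15,18,19,22,23,26,27,30,31): 1⊕1⊕1⊕0⊕0⊕1⊕1⊕1⊕1⊕1⊕0⊕0⊕0⊕1⊕1⊕1 = 1
s4 (pos 4,5,6,7,12,13,14,15,20,21,22,23,28,29,30,31): 0⊕1⊕1⊕0⊕0⊕0⊕1⊕1⊕1⊕1⊕0⊕0⊕1⊕0⊕1⊕1 = 1
s8 (pos 8,9,10,11,12,13,14,15,24,25,26,27,28,29,30,31): 0⊕1⊕0⊕1⊕0⊕0⊕1⊕1⊕0⊕1⊕0⊕1⊕1⊕0⊕1⊕1 = 1
s16 (pos 16,17,18,19,20,21,22,23,24,25,26,27,28,29,30,31): 1⊕0⊕1⊕1⊕1⊕1⊕0⊕0⊕0⊕1⊕0⊕1⊕1⊕0⊕1⊕1 = 0
Syndrome s16…s1 = 01111 → error at position 15.
Flip position 15: 1110110010100111011110001011011 → 1110110010100101011110001011011

1110110010100101011110001011011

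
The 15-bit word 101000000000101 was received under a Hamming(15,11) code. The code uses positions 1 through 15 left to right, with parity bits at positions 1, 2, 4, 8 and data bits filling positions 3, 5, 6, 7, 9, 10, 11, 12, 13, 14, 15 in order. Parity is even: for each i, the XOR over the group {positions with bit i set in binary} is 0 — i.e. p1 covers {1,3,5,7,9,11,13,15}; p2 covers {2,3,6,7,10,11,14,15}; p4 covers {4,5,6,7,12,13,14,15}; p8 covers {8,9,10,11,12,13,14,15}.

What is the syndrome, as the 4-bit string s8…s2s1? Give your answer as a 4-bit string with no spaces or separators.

s1 (pos 1,3,5,7,9,11,13,15): 1⊕1⊕0⊕0⊕0⊕0⊕1⊕1 = 0
s2 (pos 2,3,6,7,10,11,14,15): 0⊕1⊕0⊕0⊕0⊕0⊕0⊕1 = 0
s4 (pos 4,5,6,7,12,13,14,15): 0⊕0⊕0⊕0⊕0⊕1⊕0⊕1 = 0
s8 (pos 8,9,10,11,12,13,14,15): 0⊕0⊕0⊕0⊕0⊕1⊕0⊕1 = 0
Syndrome s8…s1 = 0000 → no error.

0000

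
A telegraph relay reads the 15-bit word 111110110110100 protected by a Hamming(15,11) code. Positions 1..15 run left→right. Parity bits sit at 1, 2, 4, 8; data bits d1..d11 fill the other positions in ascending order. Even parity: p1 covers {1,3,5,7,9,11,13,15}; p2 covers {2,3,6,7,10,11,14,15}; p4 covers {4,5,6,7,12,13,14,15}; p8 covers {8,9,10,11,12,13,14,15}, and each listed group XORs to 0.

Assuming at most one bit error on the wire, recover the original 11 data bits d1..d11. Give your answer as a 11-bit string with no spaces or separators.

s1 (pos 1,3,5,7,9,11,13,15): 1⊕1⊕1⊕1⊕0⊕1⊕1⊕0 = 0
s2 (pos 2,3,6,7,10,11,14,15): 1⊕1⊕0⊕1⊕1⊕1⊕0⊕0 = 1
s4 (pos 4,5,6,7,12,13,14,15): 1⊕1⊕0⊕1⊕0⊕1⊕0⊕0 = 0
s8 (pos 8,9,10,11,12,13,14,15): 1⊕0⊕1⊕1⊕0⊕1⊕0⊕0 = 0
Syndrome s8…s1 = 0010 → error at position 2.
Flip position 2: 111110110110100 → 101110110110100
Read data bits from positions 3,5,6,7,9,10,11,12,13,14,15: 11010110100

11010110100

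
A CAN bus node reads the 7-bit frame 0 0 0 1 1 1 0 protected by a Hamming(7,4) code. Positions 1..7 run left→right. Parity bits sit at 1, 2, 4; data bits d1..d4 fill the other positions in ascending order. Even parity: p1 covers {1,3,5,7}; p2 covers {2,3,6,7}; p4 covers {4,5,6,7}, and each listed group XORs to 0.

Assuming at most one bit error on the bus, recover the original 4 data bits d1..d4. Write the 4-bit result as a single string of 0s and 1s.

s1 (pos 1,3,5,7): 0⊕0⊕1⊕0 = 1
s2 (pos 2,3,6,7): 0⊕0⊕1⊕0 = 1
s4 (pos 4,5,6,7): 1⊕1⊕1⊕0 = 1
Syndrome s4…s1 = 111 → error at position 7.
Flip position 7: 0001110 → 0001111
Read data bits from positions 3,5,6,7: 0111

0111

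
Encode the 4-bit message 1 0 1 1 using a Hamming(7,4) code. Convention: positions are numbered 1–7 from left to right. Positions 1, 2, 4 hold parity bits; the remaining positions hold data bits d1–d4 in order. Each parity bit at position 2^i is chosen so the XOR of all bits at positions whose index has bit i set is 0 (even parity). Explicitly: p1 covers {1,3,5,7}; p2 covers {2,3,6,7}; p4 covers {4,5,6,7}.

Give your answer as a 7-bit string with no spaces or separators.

0110011

Place data at non-parity positions: p1 p2 1 p4 0 1 1
p1 (pos 1,3,5,7): XOR of data positions = 1⊕0⊕1 = 0
p2 (pos 2,3,6,7): XOR of data positions = 1⊕1⊕1 = 1
p4 (pos 4,5,6,7): XOR of data positions = 0⊕1⊕1 = 0
Codeword: 0110011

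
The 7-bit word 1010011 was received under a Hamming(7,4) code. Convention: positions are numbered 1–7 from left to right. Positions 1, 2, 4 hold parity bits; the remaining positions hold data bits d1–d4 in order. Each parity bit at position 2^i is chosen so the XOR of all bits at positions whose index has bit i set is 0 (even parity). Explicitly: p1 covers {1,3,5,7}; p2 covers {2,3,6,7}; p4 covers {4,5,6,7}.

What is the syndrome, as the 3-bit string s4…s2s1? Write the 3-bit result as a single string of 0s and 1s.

011

s1 (pos 1,3,5,7): 1⊕1⊕0⊕1 = 1
s2 (pos 2,3,6,7): 0⊕1⊕1⊕1 = 1
s4 (pos 4,5,6,7): 0⊕0⊕1⊕1 = 0
Syndrome s4…s1 = 011 → error at position 3.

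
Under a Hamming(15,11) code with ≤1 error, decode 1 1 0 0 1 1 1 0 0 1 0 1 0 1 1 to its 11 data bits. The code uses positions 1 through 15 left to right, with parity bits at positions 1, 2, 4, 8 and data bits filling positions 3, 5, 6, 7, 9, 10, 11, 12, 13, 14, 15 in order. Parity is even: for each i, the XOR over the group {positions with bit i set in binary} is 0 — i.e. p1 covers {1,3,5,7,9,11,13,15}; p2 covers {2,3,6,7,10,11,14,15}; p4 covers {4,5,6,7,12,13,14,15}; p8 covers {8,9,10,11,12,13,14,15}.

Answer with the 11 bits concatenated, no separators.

s1 (pos 1,3,5,7,9,11,13,15): 1⊕0⊕1⊕1⊕0⊕0⊕0⊕1 = 0
s2 (pos 2,3,6,7,10,11,14,15): 1⊕0⊕1⊕1⊕1⊕0⊕1⊕1 = 0
s4 (pos 4,5,6,7,12,13,14,15): 0⊕1⊕1⊕1⊕1⊕0⊕1⊕1 = 0
s8 (pos 8,9,10,11,12,13,14,15): 0⊕0⊕1⊕0⊕1⊕0⊕1⊕1 = 0
Syndrome s8…s1 = 0000 → no error.
Read data bits from positions 3,5,6,7,9,10,11,12,13,14,15: 01110101011

01110101011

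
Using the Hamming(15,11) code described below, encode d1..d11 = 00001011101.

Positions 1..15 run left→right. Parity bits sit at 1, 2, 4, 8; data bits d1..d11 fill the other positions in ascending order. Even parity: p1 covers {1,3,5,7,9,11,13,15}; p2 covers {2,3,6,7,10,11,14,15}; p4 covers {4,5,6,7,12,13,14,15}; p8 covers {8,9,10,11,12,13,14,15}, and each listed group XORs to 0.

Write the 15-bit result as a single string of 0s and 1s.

Place data at non-parity positions: p1 p2 0 p4 0 0 0 p8 1 0 1 1 1 0 1
p1 (pos 1,3,5,7,9,11,13,15): XOR of data positions = 0⊕0⊕0⊕1⊕1⊕1⊕1 = 0
p2 (pos 2,3,6,7,10,11,14,15): XOR of data positions = 0⊕0⊕0⊕0⊕1⊕0⊕1 = 0
p4 (pos 4,5,6,7,12,13,14,15): XOR of data positions = 0⊕0⊕0⊕1⊕1⊕0⊕1 = 1
p8 (pos 8,9,10,11,12,13,14,15): XOR of data positions = 1⊕0⊕1⊕1⊕1⊕0⊕1 = 1
Codeword: 000100011011101

000100011011101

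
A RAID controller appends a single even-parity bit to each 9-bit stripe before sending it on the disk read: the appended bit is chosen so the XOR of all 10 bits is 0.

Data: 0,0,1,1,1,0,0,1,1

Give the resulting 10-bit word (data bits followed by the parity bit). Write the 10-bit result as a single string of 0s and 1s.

0011100111

XOR of the 9 data bits: 0⊕0⊕1⊕1⊕1⊕0⊕0⊕1⊕1 = 1
Parity bit = 1 (so all 10 bits XOR to 0).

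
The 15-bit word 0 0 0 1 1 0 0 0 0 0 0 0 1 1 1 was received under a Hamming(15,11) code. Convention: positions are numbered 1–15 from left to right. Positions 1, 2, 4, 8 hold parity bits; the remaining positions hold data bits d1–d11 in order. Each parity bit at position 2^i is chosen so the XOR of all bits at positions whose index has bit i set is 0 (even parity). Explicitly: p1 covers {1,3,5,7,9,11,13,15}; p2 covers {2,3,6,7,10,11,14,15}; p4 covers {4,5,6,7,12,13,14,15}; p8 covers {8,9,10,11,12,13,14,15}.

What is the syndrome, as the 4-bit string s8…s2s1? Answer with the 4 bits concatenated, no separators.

1101

s1 (pos 1,3,5,7,9,11,13,15): 0⊕0⊕1⊕0⊕0⊕0⊕1⊕1 = 1
s2 (pos 2,3,6,7,10,11,14,15): 0⊕0⊕0⊕0⊕0⊕0⊕1⊕1 = 0
s4 (pos 4,5,6,7,12,13,14,15): 1⊕1⊕0⊕0⊕0⊕1⊕1⊕1 = 1
s8 (pos 8,9,10,11,12,13,14,15): 0⊕0⊕0⊕0⊕0⊕1⊕1⊕1 = 1
Syndrome s8…s1 = 1101 → error at position 13.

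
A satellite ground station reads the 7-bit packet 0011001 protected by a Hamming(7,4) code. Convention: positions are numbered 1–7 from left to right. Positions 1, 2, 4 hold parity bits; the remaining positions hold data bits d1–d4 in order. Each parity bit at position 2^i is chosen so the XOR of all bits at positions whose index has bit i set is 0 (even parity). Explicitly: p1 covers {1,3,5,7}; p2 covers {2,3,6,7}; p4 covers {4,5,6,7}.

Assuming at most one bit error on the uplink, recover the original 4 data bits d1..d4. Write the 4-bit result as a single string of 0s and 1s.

1001

s1 (pos 1,3,5,7): 0⊕1⊕0⊕1 = 0
s2 (pos 2,3,6,7): 0⊕1⊕0⊕1 = 0
s4 (pos 4,5,6,7): 1⊕0⊕0⊕1 = 0
Syndrome s4…s1 = 000 → no error.
Read data bits from positions 3,5,6,7: 1001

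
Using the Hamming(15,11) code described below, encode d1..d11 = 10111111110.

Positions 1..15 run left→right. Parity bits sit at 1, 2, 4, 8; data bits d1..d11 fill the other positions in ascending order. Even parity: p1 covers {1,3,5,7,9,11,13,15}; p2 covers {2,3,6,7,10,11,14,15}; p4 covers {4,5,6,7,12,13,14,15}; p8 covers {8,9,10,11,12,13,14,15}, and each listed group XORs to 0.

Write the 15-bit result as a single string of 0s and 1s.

101101101111110

Place data at non-parity positions: p1 p2 1 p4 0 1 1 p8 1 1 1 1 1 1 0
p1 (pos 1,3,5,7,9,11,13,15): XOR of data positions = 1⊕0⊕1⊕1⊕1⊕1⊕0 = 1
p2 (pos 2,3,6,7,10,11,14,15): XOR of data positions = 1⊕1⊕1⊕1⊕1⊕1⊕0 = 0
p4 (pos 4,5,6,7,12,13,14,15): XOR of data positions = 0⊕1⊕1⊕1⊕1⊕1⊕0 = 1
p8 (pos 8,9,10,11,12,13,14,15): XOR of data positions = 1⊕1⊕1⊕1⊕1⊕1⊕0 = 0
Codeword: 101101101111110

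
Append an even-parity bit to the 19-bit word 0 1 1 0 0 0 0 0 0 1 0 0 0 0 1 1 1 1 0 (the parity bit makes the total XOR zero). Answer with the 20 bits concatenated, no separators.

01100000010000111101

XOR of the 19 data bits: 0⊕1⊕1⊕0⊕0⊕0⊕0⊕0⊕0⊕1⊕0⊕0⊕0⊕0⊕1⊕1⊕1⊕1⊕0 = 1
Parity bit = 1 (so all 20 bits XOR to 0).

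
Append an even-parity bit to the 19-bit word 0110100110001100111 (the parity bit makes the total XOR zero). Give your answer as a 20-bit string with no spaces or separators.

XOR of the 19 data bits: 0⊕1⊕1⊕0⊕1⊕0⊕0⊕1⊕1⊕0⊕0⊕0⊕1⊕1⊕0⊕0⊕1⊕1⊕1 = 0
Parity bit = 0 (so all 20 bits XOR to 0).

01101001100011001110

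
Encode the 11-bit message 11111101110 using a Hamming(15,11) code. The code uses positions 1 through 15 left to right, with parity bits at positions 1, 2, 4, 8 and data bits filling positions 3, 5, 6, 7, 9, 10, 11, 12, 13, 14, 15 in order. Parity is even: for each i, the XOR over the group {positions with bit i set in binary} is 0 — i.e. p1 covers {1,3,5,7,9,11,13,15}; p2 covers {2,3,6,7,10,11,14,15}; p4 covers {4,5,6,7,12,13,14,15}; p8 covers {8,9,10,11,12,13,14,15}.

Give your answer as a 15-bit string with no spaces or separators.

Place data at non-parity positions: p1 p2 1 p4 1 1 1 p8 1 1 0 1 1 1 0
p1 (pos 1,3,5,7,9,11,13,15): XOR of data positions = 1⊕1⊕1⊕1⊕0⊕1⊕0 = 1
p2 (pos 2,3,6,7,10,11,14,15): XOR of data positions = 1⊕1⊕1⊕1⊕0⊕1⊕0 = 1
p4 (pos 4,5,6,7,12,13,14,15): XOR of data positions = 1⊕1⊕1⊕1⊕1⊕1⊕0 = 0
p8 (pos 8,9,10,11,12,13,14,15): XOR of data positions = 1⊕1⊕0⊕1⊕1⊕1⊕0 = 1
Codeword: 111011111101110

111011111101110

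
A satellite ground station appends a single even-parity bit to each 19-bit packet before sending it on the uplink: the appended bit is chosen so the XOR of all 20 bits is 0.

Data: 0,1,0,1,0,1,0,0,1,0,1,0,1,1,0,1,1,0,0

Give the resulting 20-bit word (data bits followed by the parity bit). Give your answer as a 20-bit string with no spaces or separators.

XOR of the 19 data bits: 0⊕1⊕0⊕1⊕0⊕1⊕0⊕0⊕1⊕0⊕1⊕0⊕1⊕1⊕0⊕1⊕1⊕0⊕0 = 1
Parity bit = 1 (so all 20 bits XOR to 0).

01010100101011011001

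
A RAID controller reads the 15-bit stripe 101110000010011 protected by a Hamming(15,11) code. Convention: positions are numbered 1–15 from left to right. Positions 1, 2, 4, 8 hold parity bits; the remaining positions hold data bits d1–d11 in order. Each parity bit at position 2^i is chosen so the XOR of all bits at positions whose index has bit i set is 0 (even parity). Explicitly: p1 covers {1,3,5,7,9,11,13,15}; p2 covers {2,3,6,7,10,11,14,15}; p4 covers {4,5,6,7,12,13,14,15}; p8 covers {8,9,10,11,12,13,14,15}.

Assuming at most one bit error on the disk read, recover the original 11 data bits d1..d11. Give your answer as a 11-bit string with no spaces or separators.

s1 (pos 1,3,5,7,9,11,13,15): 1⊕1⊕1⊕0⊕0⊕1⊕0⊕1 = 1
s2 (pos 2,3,6,7,10,11,14,15): 0⊕1⊕0⊕0⊕0⊕1⊕1⊕1 = 0
s4 (pos 4,5,6,7,12,13,14,15): 1⊕1⊕0⊕0⊕0⊕0⊕1⊕1 = 0
s8 (pos 8,9,10,11,12,13,14,15): 0⊕0⊕0⊕1⊕0⊕0⊕1⊕1 = 1
Syndrome s8…s1 = 1001 → error at position 9.
Flip position 9: 101110000010011 → 101110001010011
Read data bits from positions 3,5,6,7,9,10,11,12,13,14,15: 11001010011

11001010011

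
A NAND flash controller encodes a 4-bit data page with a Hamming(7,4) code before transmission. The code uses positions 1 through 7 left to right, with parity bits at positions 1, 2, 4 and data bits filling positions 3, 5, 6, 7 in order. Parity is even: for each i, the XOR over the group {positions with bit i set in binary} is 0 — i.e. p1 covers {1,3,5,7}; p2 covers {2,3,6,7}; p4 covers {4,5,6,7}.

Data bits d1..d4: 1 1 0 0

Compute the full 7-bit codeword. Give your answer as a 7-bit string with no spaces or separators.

0111100

Place data at non-parity positions: p1 p2 1 p4 1 0 0
p1 (pos 1,3,5,7): XOR of data positions = 1⊕1⊕0 = 0
p2 (pos 2,3,6,7): XOR of data positions = 1⊕0⊕0 = 1
p4 (pos 4,5,6,7): XOR of data positions = 1⊕0⊕0 = 1
Codeword: 0111100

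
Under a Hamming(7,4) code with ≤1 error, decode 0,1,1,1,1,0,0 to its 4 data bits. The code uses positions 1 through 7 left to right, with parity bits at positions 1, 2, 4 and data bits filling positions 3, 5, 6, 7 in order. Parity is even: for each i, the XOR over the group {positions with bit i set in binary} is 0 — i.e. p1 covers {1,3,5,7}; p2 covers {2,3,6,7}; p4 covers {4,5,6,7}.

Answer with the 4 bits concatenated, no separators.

s1 (pos 1,3,5,7): 0⊕1⊕1⊕0 = 0
s2 (pos 2,3,6,7): 1⊕1⊕0⊕0 = 0
s4 (pos 4,5,6,7): 1⊕1⊕0⊕0 = 0
Syndrome s4…s1 = 000 → no error.
Read data bits from positions 3,5,6,7: 1100

1100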